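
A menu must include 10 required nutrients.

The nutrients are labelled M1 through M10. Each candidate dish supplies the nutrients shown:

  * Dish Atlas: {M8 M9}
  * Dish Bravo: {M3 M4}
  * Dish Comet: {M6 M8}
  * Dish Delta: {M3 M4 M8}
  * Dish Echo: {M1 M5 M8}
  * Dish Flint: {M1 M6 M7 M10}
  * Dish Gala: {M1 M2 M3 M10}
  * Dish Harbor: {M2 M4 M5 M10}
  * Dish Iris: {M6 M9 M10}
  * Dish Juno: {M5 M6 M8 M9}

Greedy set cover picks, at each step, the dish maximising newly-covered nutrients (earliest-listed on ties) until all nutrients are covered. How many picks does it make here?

Greedy: pick Flint (covers 4 new) → pick Delta (covers 3 new) → pick Harbor (covers 2 new) → pick Atlas (covers 1 new). Total picks: 4.

4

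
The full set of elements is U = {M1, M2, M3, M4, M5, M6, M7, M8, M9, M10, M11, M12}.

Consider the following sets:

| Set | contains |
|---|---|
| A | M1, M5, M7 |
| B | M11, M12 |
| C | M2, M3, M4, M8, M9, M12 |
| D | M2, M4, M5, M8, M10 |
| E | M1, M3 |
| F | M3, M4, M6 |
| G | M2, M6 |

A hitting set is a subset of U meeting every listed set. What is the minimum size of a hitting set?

4

H = {M2, M3, M5, M11} meets every set (each contains at least one member of H), and |H| = 4.
No choice of 3 elements meets every set, so 4 is the minimum.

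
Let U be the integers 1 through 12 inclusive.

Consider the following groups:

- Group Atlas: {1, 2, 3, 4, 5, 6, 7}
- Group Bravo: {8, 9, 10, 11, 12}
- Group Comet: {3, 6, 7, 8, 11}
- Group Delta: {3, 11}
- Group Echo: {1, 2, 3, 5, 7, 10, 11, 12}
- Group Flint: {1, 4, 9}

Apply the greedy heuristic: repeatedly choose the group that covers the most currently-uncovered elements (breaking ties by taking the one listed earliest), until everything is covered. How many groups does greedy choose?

3

Greedy: pick Echo (covers 8 new) → pick Atlas (covers 2 new) → pick Bravo (covers 2 new). Total picks: 3.
(The true minimum cover uses only 2 groups, so greedy is not optimal here.)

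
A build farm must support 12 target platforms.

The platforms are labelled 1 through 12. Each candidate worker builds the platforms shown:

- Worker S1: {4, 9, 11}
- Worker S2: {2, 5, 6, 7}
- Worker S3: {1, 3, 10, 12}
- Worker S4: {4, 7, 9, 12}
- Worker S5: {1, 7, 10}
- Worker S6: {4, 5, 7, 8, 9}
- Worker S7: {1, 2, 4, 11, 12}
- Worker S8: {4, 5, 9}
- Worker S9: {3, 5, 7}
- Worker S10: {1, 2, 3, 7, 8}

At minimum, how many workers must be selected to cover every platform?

Take {S1, S2, S3, S10}. Their union is {1, 2, 3, 4, 5, 6, 7, 8, 9, 10, 11, 12}, which is all 12 platforms.
No 3 of the 10 workers cover everything (all 120 combinations miss at least one platform), so 4 is optimal.

4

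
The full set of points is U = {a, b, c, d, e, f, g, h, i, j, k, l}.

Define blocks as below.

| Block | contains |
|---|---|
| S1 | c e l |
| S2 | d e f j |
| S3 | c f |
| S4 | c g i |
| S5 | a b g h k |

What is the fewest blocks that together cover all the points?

Take {S1, S2, S4, S5}. Their union is {a, b, c, d, e, f, g, h, i, j, k, l}, which is all 12 points.
Only S4 contains i, so S4 is forced; the remaining 9 points need at least 3 more blocks (each remaining block adds at most 4) — so at least 4 blocks are needed, and 4 is optimal.

4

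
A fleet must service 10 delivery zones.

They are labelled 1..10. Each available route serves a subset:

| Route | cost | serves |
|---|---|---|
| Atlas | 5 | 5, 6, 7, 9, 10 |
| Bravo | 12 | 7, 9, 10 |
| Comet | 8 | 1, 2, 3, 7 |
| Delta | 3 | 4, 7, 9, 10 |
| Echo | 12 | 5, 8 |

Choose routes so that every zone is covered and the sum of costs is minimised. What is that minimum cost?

28

Atlas, Comet, Delta, Echo together cover every zone (Atlas ∪ Comet ∪ Delta ∪ Echo = {1, 2, 3, 4, 5, 6, 7, 8, 9, 10}); total cost 5 + 8 + 3 + 12 = 28.
No covering selection has total cost below 28.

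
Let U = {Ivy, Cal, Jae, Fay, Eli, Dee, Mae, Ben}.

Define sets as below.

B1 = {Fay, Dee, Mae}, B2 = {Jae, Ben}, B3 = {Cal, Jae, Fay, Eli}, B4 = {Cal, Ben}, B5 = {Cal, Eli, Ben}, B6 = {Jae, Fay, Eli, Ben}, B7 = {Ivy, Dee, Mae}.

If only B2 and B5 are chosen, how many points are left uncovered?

4

Union of B2, B5 = {Cal, Jae, Eli, Ben}.
Not covered: Ivy, Fay, Dee, Mae — 4 points.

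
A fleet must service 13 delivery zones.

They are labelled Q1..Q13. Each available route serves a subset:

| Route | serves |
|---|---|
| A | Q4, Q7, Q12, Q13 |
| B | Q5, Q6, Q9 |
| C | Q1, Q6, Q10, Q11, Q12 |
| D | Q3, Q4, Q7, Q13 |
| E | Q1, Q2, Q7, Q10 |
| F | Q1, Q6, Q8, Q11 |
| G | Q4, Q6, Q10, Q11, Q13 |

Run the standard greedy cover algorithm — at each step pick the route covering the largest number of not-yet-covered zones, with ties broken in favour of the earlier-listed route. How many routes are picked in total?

Greedy: pick C (covers 5 new) → pick D (covers 4 new) → pick B (covers 2 new) → pick E (covers 1 new) → pick F (covers 1 new). Total picks: 5.

5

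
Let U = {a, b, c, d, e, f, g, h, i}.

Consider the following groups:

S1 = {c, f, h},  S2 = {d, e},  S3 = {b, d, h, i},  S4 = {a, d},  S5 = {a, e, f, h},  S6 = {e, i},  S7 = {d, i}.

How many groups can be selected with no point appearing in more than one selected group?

3

S1, S4, S6 are pairwise disjoint (S1={c,f,h}; S4={a,d}; S6={e,i}).
Every remaining group overlaps one of these, and no 4 of the listed groups are pairwise disjoint, so 3 is the maximum.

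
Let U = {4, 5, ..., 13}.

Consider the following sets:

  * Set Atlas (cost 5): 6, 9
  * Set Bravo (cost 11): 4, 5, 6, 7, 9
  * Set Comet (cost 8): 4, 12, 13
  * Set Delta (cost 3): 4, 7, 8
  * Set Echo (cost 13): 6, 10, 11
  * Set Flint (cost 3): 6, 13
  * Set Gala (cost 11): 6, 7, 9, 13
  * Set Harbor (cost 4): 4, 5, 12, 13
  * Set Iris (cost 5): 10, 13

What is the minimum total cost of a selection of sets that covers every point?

25

Atlas, Delta, Echo, Harbor together cover every point (Atlas ∪ Delta ∪ Echo ∪ Harbor = {4, 5, 6, 7, 8, 9, 10, 11, 12, 13}); total cost 5 + 3 + 13 + 4 = 25.
The greedy pick Delta, Harbor, Atlas, Iris, Echo costs 30; no covering selection beats 25.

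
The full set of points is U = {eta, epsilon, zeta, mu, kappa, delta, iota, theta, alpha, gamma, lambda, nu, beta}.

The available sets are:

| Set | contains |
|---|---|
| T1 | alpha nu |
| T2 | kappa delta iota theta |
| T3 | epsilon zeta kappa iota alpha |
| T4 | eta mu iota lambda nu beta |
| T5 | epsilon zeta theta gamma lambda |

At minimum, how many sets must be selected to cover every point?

T1, T2, T4, and T5 cover everything between them: the union {eta, epsilon, zeta, mu, kappa, delta, iota, theta, alpha, gamma, lambda, nu, beta} is all of U.
No 3 of the 5 sets cover everything (all 10 combinations miss at least one point), so 4 is optimal.

4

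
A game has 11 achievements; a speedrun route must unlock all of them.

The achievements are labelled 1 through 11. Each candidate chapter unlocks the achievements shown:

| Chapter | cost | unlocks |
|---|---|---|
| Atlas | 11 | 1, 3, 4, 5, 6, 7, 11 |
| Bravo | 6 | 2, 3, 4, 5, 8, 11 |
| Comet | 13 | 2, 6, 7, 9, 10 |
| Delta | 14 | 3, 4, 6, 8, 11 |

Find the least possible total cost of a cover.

30

Atlas, Bravo, Comet together cover every achievement (Atlas ∪ Bravo ∪ Comet = {1, 2, 3, 4, 5, 6, 7, 8, 9, 10, 11}); total cost 11 + 6 + 13 = 30.
No covering selection has total cost below 30.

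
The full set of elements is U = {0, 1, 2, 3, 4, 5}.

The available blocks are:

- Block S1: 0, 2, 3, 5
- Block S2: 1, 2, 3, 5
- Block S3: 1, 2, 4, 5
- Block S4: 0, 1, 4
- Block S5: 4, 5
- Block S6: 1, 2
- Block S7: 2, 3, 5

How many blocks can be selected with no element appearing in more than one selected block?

2

S5, S6 are pairwise disjoint (S5={4,5}; S6={1,2}).
Every remaining block overlaps one of these, and no 3 of the listed blocks are pairwise disjoint, so 2 is the maximum.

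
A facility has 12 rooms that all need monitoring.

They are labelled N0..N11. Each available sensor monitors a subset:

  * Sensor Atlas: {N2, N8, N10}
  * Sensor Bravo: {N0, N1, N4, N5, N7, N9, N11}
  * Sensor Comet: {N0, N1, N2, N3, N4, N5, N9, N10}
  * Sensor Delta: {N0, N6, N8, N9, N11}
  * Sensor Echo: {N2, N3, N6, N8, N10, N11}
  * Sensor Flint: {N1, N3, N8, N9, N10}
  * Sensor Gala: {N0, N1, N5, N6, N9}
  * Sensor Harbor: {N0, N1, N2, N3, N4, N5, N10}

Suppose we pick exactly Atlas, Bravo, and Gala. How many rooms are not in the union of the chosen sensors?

1

Union of Atlas, Bravo, Gala = {N0, N1, N2, N4, N5, N6, N7, N8, N9, N10, N11}.
Not covered: N3 — 1 room.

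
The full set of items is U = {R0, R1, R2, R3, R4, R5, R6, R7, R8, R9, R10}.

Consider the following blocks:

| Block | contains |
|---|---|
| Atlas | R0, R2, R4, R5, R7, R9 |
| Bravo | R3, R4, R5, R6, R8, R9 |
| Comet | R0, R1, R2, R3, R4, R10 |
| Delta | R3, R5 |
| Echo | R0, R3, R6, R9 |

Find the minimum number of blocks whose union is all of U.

3

Atlas and Bravo and Comet together: Atlas ∪ Bravo ∪ Comet = {R0, R1, R2, R3, R4, R5, R6, R7, R8, R9, R10} — every item is covered.
Only Comet contains R1, so Comet is forced; the remaining 5 items need at least 2 more blocks (each remaining block adds at most 4) — so at least 3 blocks are needed, and 3 is optimal.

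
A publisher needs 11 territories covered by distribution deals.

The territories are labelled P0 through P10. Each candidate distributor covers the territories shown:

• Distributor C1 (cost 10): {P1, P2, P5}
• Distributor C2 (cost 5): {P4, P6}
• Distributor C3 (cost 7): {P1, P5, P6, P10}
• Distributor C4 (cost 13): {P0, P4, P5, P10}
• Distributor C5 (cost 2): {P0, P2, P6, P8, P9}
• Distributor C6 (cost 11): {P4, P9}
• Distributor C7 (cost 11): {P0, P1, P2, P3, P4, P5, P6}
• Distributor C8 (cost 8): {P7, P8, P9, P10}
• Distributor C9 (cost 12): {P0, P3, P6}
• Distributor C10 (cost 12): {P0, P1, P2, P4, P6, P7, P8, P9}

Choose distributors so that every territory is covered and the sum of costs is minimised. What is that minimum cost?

19

C7, C8 together cover every territory (C7 ∪ C8 = {P0, P1, P2, P3, P4, P5, P6, P7, P8, P9, P10}); total cost 11 + 8 = 19.
The greedy pick C5, C3, C2, C8, C7 costs 33; no covering selection beats 19.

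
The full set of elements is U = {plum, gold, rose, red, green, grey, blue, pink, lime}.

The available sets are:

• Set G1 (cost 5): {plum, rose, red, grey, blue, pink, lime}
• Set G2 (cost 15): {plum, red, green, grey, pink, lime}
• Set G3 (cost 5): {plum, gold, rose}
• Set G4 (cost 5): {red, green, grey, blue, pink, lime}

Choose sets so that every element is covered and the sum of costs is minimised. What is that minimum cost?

10

G3, G4 together cover every element (G3 ∪ G4 = {plum, gold, rose, red, green, grey, blue, pink, lime}); total cost 5 + 5 = 10.
The greedy pick G1, G3, G4 costs 15; no covering selection beats 10.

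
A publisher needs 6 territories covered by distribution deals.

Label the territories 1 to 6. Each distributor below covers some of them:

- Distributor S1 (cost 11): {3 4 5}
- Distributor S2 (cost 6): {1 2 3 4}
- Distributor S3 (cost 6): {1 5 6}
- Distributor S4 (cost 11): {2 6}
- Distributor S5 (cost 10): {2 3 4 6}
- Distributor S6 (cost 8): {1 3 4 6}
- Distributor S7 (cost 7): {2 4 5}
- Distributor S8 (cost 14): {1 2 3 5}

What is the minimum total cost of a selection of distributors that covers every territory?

S2, S3 together cover every territory (S2 ∪ S3 = {1, 2, 3, 4, 5, 6}); total cost 6 + 6 = 12.
No covering selection has total cost below 12.

12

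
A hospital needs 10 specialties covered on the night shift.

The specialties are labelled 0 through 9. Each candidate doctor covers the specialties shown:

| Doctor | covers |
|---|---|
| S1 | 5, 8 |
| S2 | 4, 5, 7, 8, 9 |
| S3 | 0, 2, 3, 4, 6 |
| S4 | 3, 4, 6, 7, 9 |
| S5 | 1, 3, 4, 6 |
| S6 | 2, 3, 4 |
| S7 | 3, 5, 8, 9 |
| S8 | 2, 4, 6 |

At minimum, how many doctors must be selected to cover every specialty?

3

S2 and S3 and S5 together: S2 ∪ S3 ∪ S5 = {0, 1, 2, 3, 4, 5, 6, 7, 8, 9} — every specialty is covered.
Only S3 contains 0, so S3 is forced; the remaining 5 specialties need at least 2 more doctors (each remaining doctor adds at most 4) — so at least 3 doctors are needed, and 3 is optimal.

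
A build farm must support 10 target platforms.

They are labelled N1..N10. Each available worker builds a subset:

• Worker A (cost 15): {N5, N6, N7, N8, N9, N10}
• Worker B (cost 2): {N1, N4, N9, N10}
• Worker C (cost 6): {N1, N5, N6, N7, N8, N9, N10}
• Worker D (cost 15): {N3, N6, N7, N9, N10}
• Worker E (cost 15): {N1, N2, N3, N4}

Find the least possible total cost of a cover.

C, E together cover every platform (C ∪ E = {N1, N2, N3, N4, N5, N6, N7, N8, N9, N10}); total cost 6 + 15 = 21.
The greedy pick B, C, E costs 23; no covering selection beats 21.

21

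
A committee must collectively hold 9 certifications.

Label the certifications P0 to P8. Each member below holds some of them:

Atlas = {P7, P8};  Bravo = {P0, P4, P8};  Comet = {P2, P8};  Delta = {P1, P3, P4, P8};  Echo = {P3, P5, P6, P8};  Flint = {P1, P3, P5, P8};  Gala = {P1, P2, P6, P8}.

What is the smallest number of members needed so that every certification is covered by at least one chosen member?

4

Take {Atlas, Bravo, Flint, Gala}. Their union is {P0, P1, P2, P3, P4, P5, P6, P7, P8}, which is all 9 certifications.
Only Atlas contains P7, so Atlas is forced; the remaining 7 certifications need at least 3 more members (each remaining member adds at most 3) — so at least 4 members are needed, and 4 is optimal.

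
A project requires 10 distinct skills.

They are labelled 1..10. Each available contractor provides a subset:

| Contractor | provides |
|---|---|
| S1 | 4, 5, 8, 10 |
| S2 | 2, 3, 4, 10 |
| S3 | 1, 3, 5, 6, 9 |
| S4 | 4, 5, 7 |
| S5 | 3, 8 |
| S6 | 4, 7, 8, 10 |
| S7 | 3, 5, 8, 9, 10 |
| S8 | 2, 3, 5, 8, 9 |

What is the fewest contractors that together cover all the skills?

Take {S3, S6, S8}. Their union is {1, 2, 3, 4, 5, 6, 7, 8, 9, 10}, which is all 10 skills.
Only S3 contains 1, so S3 is forced; the remaining 5 skills need at least 2 more contractors (each remaining contractor adds at most 4) — so at least 3 contractors are needed, and 3 is optimal.

3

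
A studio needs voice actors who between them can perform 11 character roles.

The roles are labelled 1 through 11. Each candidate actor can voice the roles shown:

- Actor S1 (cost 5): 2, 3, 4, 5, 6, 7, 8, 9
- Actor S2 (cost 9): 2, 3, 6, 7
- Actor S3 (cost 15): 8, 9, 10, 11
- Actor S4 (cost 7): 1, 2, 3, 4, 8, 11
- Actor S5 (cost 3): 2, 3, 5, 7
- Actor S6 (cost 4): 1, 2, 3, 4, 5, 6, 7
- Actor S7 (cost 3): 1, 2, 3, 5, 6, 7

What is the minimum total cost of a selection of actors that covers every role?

S3, S6 together cover every role (S3 ∪ S6 = {1, 2, 3, 4, 5, 6, 7, 8, 9, 10, 11}); total cost 15 + 4 = 19.
The greedy pick S7, S1, S4, S3 costs 30; no covering selection beats 19.

19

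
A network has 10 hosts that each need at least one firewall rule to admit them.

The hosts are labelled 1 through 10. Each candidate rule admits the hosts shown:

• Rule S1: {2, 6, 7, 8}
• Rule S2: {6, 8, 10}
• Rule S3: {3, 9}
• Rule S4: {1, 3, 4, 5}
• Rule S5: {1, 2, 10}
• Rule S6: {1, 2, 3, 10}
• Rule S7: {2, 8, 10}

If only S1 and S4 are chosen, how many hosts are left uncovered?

2

Union of S1, S4 = {1, 2, 3, 4, 5, 6, 7, 8}.
Not covered: 9, 10 — 2 hosts.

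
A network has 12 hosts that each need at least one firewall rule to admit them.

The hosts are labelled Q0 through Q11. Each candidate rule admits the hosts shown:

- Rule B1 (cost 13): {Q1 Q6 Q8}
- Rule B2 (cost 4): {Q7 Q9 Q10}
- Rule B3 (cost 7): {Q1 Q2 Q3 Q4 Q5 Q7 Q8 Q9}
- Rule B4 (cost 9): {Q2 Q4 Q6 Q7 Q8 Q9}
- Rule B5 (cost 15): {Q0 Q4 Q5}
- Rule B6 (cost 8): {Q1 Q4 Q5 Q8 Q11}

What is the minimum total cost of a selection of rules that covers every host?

B2, B3, B4, B5, B6 together cover every host (B2 ∪ B3 ∪ B4 ∪ B5 ∪ B6 = {Q0, Q1, Q2, Q3, Q4, Q5, Q6, Q7, Q8, Q9, Q10, Q11}); total cost 4 + 7 + 9 + 15 + 8 = 43.
No covering selection has total cost below 43.

43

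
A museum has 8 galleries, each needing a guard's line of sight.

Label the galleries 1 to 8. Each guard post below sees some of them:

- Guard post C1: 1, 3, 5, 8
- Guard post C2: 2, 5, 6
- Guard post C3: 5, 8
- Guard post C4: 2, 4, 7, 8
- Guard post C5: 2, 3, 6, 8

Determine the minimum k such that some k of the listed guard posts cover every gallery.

3

C1 and C2 and C4 together: C1 ∪ C2 ∪ C4 = {1, 2, 3, 4, 5, 6, 7, 8} — every gallery is covered.
Only C1 contains 1, so C1 is forced; the remaining 4 galleries need at least 2 more guard posts (each remaining guard post adds at most 3) — so at least 3 guard posts are needed, and 3 is optimal.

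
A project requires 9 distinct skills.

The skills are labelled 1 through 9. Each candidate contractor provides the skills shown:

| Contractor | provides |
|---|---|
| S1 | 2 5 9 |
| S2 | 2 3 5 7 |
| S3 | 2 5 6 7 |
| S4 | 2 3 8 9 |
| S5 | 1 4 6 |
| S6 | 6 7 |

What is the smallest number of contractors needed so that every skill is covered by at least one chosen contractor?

3

Take {S3, S4, S5}. Their union is {1, 2, 3, 4, 5, 6, 7, 8, 9}, which is all 9 skills.
Each contractor has at most 4 skills, and 2·4 = 8 < 9 — so at least 3 contractors are needed, and 3 is optimal.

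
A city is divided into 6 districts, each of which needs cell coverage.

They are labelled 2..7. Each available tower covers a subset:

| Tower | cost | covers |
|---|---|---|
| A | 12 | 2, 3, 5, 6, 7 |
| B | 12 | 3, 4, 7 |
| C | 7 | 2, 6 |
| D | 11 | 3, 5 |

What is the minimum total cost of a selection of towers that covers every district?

24

A, B together cover every district (A ∪ B = {2, 3, 4, 5, 6, 7}); total cost 12 + 12 = 24.
No covering selection has total cost below 24.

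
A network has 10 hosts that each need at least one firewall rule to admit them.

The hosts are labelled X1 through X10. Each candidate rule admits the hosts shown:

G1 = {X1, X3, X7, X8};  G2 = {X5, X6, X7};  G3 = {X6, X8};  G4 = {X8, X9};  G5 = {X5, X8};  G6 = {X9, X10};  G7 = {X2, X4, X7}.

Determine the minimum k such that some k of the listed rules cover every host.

G1 and G2 and G6 and G7 together: G1 ∪ G2 ∪ G6 ∪ G7 = {X1, X2, X3, X4, X5, X6, X7, X8, X9, X10} — every host is covered.
Only G1 contains X1, so G1 is forced; the remaining 6 hosts need at least 3 more rules (each remaining rule adds at most 2) — so at least 4 rules are needed, and 4 is optimal.

4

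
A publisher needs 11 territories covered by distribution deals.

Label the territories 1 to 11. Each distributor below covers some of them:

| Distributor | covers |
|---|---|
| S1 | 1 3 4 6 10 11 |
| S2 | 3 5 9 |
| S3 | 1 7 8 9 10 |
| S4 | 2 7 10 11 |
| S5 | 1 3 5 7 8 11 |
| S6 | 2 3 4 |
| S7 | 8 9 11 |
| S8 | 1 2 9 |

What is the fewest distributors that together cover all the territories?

Take {S1, S5, S8}. Their union is {1, 2, 3, 4, 5, 6, 7, 8, 9, 10, 11}, which is all 11 territories.
Only S1 contains 6, so S1 is forced; the remaining 5 territories need at least 2 more distributors (each remaining distributor adds at most 3) — so at least 3 distributors are needed, and 3 is optimal.

3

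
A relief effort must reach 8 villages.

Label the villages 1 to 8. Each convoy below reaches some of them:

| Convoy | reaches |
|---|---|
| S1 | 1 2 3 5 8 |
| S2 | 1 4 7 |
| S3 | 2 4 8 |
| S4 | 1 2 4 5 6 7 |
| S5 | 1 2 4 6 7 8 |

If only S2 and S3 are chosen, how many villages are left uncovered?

3

Union of S2, S3 = {1, 2, 4, 7, 8}.
Not covered: 3, 5, 6 — 3 villages.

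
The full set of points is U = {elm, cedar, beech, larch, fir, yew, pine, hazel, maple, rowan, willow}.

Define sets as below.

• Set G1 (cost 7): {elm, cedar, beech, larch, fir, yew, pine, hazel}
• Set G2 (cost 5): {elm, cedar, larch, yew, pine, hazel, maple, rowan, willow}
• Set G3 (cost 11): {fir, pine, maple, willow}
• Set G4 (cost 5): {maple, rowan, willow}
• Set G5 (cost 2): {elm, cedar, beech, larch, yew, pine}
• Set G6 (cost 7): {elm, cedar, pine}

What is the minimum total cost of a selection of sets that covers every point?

G1, G2 together cover every point (G1 ∪ G2 = {elm, cedar, beech, larch, fir, yew, pine, hazel, maple, rowan, willow}); total cost 7 + 5 = 12.
The greedy pick G5, G2, G1 costs 14; no covering selection beats 12.

12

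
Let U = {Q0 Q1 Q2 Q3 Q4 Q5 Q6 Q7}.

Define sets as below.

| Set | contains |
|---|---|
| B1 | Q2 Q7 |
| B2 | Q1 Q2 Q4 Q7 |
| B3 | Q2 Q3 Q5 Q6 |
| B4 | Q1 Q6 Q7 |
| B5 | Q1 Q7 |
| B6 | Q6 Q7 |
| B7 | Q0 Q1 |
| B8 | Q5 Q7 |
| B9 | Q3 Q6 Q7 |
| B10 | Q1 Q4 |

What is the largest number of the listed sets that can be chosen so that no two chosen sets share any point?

B7, B9 are pairwise disjoint (B7={Q0,Q1}; B9={Q3,Q6,Q7}).
Every remaining set overlaps one of these, and no 3 of the listed sets are pairwise disjoint, so 2 is the maximum.

2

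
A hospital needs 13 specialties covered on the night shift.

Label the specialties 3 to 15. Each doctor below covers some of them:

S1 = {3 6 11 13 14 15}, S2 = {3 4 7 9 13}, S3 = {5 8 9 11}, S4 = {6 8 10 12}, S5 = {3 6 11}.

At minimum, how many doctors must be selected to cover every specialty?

4

S1 and S2 and S3 and S4 together: S1 ∪ S2 ∪ S3 ∪ S4 = {3, 4, 5, 6, 7, 8, 9, 10, 11, 12, 13, 14, 15} — every specialty is covered.
Only S1 contains 14, so S1 is forced; the remaining 7 specialties need at least 3 more doctors (each remaining doctor adds at most 3) — so at least 4 doctors are needed, and 4 is optimal.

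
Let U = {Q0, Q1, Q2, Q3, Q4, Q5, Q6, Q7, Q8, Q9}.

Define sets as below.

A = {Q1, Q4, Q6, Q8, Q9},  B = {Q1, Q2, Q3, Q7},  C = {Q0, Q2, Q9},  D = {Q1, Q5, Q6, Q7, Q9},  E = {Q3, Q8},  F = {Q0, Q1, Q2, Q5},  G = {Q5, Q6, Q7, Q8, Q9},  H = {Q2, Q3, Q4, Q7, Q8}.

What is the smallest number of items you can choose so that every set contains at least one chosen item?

3

Take T = {Q2, Q8, Q9}. Each listed set contains at least one of these, so T is a hitting set of size 3.
No choice of 2 items meets every set, so 3 is the minimum.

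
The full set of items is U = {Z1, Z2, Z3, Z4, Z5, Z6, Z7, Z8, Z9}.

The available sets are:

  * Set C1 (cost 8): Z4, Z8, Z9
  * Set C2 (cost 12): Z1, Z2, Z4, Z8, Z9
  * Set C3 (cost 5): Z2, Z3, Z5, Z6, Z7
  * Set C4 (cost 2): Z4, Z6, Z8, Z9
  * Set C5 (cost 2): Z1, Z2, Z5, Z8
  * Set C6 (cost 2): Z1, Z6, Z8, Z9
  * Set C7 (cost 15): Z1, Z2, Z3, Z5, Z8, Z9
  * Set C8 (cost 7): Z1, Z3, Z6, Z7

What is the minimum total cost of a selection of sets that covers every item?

C3, C4, C6 together cover every item (C3 ∪ C4 ∪ C6 = {Z1, Z2, Z3, Z4, Z5, Z6, Z7, Z8, Z9}); total cost 5 + 2 + 2 = 9.
No covering selection has total cost below 9.

9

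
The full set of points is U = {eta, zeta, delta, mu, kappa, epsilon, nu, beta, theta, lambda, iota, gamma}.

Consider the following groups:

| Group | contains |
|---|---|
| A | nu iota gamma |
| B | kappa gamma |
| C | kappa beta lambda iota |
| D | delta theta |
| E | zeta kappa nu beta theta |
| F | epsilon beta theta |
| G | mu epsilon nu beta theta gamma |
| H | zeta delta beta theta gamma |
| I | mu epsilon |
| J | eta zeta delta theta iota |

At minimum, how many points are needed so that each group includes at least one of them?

4

T = {epsilon, theta, lambda, gamma} meets every group (each contains at least one member of T), and |T| = 4.
No choice of 3 points meets every group, so 4 is the minimum.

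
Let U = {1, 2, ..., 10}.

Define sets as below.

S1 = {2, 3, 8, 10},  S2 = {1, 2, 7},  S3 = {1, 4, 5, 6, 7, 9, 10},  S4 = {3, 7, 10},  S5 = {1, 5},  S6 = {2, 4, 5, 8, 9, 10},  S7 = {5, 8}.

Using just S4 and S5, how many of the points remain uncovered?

Union of S4, S5 = {1, 3, 5, 7, 10}.
Not covered: 2, 4, 6, 8, 9 — 5 points.

5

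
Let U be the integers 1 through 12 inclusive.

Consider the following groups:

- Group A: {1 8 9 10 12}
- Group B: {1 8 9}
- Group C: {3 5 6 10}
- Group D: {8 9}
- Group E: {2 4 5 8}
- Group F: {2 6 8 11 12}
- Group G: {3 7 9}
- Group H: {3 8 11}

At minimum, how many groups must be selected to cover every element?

A, E, F, and G cover everything between them: the union {1, 2, 3, 4, 5, 6, 7, 8, 9, 10, 11, 12} is all of U.
No 3 of the 8 groups cover everything (all 56 combinations miss at least one element), so 4 is optimal.

4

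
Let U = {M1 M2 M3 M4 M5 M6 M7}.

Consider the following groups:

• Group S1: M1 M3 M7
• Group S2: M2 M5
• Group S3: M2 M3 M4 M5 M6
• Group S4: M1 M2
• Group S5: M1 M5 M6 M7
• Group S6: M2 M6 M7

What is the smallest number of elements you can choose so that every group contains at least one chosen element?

The 2 elements {M2, M7} hit every group.
The groups S1, S2 are pairwise disjoint, so any hitting set needs a separate element for each — at least 2. Hence 2 is optimal.

2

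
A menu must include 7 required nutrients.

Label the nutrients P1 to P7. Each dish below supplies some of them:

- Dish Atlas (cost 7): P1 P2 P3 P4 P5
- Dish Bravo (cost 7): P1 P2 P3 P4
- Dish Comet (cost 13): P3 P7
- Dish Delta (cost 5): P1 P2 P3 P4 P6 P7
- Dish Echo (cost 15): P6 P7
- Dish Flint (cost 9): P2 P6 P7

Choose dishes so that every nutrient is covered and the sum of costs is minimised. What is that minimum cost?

12

Atlas, Delta together cover every nutrient (Atlas ∪ Delta = {P1, P2, P3, P4, P5, P6, P7}); total cost 7 + 5 = 12.
No covering selection has total cost below 12.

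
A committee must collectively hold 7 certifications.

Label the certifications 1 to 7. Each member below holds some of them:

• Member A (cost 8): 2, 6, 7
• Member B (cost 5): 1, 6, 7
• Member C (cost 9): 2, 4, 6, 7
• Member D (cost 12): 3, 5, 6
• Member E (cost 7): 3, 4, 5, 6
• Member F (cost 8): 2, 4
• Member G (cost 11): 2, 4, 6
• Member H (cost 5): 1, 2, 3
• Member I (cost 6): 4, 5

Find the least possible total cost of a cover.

16

B, H, I together cover every certification (B ∪ H ∪ I = {1, 2, 3, 4, 5, 6, 7}); total cost 5 + 5 + 6 = 16.
The greedy pick B, E, H costs 17; no covering selection beats 16.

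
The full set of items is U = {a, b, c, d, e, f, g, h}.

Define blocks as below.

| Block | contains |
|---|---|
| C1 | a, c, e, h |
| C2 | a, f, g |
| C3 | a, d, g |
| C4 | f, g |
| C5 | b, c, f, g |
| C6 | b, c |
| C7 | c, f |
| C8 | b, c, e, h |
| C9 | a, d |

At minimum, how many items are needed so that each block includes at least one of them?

3

T = {a, c, g} meets every block (each contains at least one member of T), and |T| = 3.
The blocks C4, C6, C9 are pairwise disjoint, so any hitting set needs a separate item for each — at least 3. Hence 3 is optimal.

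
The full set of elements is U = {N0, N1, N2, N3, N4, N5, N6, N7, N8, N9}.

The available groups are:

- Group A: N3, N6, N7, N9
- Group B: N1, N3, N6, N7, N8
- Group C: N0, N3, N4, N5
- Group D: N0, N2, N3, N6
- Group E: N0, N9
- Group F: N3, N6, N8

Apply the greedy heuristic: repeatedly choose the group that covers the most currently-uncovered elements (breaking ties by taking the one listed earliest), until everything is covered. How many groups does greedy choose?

Greedy: pick B (covers 5 new) → pick C (covers 3 new) → pick A (covers 1 new) → pick D (covers 1 new). Total picks: 4.

4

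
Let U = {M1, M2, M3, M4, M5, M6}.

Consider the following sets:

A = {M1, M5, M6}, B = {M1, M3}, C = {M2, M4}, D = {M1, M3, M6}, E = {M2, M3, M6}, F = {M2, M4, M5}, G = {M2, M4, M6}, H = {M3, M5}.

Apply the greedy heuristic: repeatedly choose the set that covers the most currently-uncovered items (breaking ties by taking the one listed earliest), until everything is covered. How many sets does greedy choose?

Greedy: pick A (covers 3 new) → pick C (covers 2 new) → pick B (covers 1 new). Total picks: 3.
(The true minimum cover uses only 2 sets, so greedy is not optimal here.)

3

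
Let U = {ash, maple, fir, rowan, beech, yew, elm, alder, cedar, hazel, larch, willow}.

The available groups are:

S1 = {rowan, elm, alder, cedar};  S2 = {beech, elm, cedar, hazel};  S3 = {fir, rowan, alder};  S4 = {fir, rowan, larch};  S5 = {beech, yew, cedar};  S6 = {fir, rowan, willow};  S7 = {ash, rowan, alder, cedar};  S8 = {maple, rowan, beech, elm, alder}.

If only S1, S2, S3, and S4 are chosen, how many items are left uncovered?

4

Union of S1, S2, S3, S4 = {fir, rowan, beech, elm, alder, cedar, hazel, larch}.
Not covered: ash, maple, yew, willow — 4 items.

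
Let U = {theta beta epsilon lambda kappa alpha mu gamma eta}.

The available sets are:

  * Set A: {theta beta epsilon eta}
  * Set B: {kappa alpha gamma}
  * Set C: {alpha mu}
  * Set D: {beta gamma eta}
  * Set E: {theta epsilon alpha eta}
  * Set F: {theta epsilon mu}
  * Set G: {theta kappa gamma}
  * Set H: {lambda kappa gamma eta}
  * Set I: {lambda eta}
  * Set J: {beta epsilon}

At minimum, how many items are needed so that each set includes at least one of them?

T = {epsilon, lambda, alpha, gamma} meets every set (each contains at least one member of T), and |T| = 4.
The sets C, G, I, J are pairwise disjoint, so any hitting set needs a separate item for each — at least 4. Hence 4 is optimal.

4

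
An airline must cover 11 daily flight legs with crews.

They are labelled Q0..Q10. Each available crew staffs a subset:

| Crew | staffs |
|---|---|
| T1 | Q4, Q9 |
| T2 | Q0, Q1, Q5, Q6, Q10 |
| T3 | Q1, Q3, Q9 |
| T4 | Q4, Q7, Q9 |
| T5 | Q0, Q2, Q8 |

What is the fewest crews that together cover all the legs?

Take {T2, T3, T4, T5}. Their union is {Q0, Q1, Q2, Q3, Q4, Q5, Q6, Q7, Q8, Q9, Q10}, which is all 11 legs.
No 3 of the 5 crews cover everything (all 10 combinations miss at least one leg), so 4 is optimal.

4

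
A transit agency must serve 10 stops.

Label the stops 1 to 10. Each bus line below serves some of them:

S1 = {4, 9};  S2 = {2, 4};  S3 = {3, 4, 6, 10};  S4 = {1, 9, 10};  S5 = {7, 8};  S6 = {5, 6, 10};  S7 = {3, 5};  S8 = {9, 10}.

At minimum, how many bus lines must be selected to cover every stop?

S2 and S3 and S4 and S5 and S6 together: S2 ∪ S3 ∪ S4 ∪ S5 ∪ S6 = {1, 2, 3, 4, 5, 6, 7, 8, 9, 10} — every stop is covered.
No 4 of the 8 bus lines cover everything (all 70 combinations miss at least one stop), so 5 is optimal.

5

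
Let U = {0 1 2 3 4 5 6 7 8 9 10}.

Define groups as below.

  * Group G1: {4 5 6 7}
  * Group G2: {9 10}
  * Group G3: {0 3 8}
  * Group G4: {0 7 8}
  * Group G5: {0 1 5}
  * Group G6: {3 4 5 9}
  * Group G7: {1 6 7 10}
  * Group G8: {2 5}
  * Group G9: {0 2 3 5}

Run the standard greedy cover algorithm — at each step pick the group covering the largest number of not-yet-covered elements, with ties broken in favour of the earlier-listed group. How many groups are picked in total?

Greedy: pick G1 (covers 4 new) → pick G3 (covers 3 new) → pick G2 (covers 2 new) → pick G5 (covers 1 new) → pick G8 (covers 1 new). Total picks: 5.
(The true minimum cover uses only 4 groups, so greedy is not optimal here.)

5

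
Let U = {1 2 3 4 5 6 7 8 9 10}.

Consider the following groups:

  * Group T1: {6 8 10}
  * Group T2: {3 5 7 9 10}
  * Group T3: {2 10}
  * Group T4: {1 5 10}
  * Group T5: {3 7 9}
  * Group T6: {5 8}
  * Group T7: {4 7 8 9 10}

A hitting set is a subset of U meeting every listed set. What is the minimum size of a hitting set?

3

Take H = {5, 7, 10}. Each listed group contains at least one of these, so H is a hitting set of size 3.
The groups T3, T5, T6 are pairwise disjoint, so any hitting set needs a separate item for each — at least 3. Hence 3 is optimal.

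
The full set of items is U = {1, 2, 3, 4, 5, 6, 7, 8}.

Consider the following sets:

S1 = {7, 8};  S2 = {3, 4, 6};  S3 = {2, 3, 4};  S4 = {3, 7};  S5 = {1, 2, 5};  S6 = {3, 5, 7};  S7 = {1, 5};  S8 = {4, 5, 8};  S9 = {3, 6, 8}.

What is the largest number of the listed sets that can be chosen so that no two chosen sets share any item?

3

S1, S3, S7 are pairwise disjoint (S1={7,8}; S3={2,3,4}; S7={1,5}).
Every remaining set overlaps one of these, and no 4 of the listed sets are pairwise disjoint, so 3 is the maximum.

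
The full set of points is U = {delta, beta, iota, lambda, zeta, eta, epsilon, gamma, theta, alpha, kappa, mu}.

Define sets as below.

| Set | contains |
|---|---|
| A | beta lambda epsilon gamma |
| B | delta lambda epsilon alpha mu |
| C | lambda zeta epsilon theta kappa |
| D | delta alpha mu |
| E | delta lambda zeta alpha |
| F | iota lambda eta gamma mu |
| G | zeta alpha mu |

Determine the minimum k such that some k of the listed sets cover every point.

A and C and E and F together: A ∪ C ∪ E ∪ F = {delta, beta, iota, lambda, zeta, eta, epsilon, gamma, theta, alpha, kappa, mu} — every point is covered.
Only A contains beta, so A is forced; the remaining 8 points need at least 3 more sets (each remaining set adds at most 3) — so at least 4 sets are needed, and 4 is optimal.

4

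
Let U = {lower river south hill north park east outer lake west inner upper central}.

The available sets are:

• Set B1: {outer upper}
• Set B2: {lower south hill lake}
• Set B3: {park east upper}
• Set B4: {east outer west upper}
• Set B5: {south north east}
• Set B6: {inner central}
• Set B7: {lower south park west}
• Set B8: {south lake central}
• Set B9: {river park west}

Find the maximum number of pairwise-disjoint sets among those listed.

4

B1, B5, B6, B9 are pairwise disjoint (B1={outer,upper}; B5={south,north,east}; B6={inner,central}; B9={river,park,west}).
Every remaining set overlaps one of these, and no 5 of the listed sets are pairwise disjoint, so 4 is the maximum.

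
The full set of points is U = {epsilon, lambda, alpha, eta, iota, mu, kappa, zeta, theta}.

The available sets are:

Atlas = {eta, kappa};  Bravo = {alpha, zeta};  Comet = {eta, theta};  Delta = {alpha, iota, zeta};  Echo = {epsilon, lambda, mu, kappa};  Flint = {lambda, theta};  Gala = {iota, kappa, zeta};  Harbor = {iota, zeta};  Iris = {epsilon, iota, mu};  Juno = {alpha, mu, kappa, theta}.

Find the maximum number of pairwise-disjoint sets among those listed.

4

Atlas, Bravo, Flint, Iris are pairwise disjoint (Atlas={eta,kappa}; Bravo={alpha,zeta}; Flint={lambda,theta}; Iris={epsilon,iota,mu}).
Every remaining set overlaps one of these, and no 5 of the listed sets are pairwise disjoint, so 4 is the maximum.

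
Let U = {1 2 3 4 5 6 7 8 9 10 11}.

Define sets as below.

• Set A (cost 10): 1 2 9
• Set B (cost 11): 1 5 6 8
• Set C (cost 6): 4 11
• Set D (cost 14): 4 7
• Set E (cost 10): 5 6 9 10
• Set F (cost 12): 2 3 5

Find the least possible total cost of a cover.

B, C, D, E, F together cover every item (B ∪ C ∪ D ∪ E ∪ F = {1, 2, 3, 4, 5, 6, 7, 8, 9, 10, 11}); total cost 11 + 6 + 14 + 10 + 12 = 53.
The greedy pick E, C, A, B, F, D costs 63; no covering selection beats 53.

53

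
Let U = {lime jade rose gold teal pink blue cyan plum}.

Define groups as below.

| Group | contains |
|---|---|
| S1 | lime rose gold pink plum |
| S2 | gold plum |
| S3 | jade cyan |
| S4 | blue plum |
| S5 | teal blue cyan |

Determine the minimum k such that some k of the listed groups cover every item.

Take {S1, S3, S5}. Their union is {lime, jade, rose, gold, teal, pink, blue, cyan, plum}, which is all 9 items.
Only S1 contains lime, so S1 is forced; the remaining 4 items need at least 2 more groups (each remaining group adds at most 3) — so at least 3 groups are needed, and 3 is optimal.

3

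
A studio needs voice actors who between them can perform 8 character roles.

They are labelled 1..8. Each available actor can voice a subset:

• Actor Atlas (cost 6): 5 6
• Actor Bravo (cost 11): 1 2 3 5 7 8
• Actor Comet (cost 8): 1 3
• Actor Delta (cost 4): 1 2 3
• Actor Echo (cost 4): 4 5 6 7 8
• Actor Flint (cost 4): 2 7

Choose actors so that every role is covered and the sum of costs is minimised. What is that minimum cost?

8

Delta, Echo together cover every role (Delta ∪ Echo = {1, 2, 3, 4, 5, 6, 7, 8}); total cost 4 + 4 = 8.
No covering selection has total cost below 8.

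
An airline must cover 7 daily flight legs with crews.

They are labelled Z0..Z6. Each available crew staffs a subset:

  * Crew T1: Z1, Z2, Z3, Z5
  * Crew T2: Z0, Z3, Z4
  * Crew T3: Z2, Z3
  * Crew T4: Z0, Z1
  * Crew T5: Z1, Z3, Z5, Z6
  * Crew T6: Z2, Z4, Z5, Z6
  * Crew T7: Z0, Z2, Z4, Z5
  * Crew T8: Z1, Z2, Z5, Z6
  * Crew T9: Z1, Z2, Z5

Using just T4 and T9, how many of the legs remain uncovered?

3

Union of T4, T9 = {Z0, Z1, Z2, Z5}.
Not covered: Z3, Z4, Z6 — 3 legs.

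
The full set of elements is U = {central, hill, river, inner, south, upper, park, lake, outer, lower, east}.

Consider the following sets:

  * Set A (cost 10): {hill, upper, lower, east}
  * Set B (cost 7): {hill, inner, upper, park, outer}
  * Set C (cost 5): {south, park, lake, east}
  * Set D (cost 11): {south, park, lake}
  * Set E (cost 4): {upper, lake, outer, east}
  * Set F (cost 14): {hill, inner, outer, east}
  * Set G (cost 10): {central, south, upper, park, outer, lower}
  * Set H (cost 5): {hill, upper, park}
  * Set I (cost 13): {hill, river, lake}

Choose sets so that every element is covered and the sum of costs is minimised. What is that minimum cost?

B, E, G, I together cover every element (B ∪ E ∪ G ∪ I = {central, hill, river, inner, south, upper, park, lake, outer, lower, east}); total cost 7 + 4 + 10 + 13 = 34.
No covering selection has total cost below 34.

34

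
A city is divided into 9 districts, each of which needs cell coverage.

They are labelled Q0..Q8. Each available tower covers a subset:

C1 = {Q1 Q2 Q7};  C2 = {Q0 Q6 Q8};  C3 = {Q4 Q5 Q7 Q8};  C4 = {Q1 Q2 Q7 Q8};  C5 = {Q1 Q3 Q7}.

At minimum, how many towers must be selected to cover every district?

Take {C1, C2, C3, C5}. Their union is {Q0, Q1, Q2, Q3, Q4, Q5, Q6, Q7, Q8}, which is all 9 districts.
Only C3 contains Q4, so C3 is forced; the remaining 5 districts need at least 3 more towers (each remaining tower adds at most 2) — so at least 4 towers are needed, and 4 is optimal.

4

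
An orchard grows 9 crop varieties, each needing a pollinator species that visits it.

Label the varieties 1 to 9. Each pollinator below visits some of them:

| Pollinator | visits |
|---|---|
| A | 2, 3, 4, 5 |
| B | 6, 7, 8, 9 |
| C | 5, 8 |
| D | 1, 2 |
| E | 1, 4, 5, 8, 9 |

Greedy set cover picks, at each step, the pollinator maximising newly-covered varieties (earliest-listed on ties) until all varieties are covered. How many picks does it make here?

3

Greedy: pick E (covers 5 new) → pick A (covers 2 new) → pick B (covers 2 new). Total picks: 3.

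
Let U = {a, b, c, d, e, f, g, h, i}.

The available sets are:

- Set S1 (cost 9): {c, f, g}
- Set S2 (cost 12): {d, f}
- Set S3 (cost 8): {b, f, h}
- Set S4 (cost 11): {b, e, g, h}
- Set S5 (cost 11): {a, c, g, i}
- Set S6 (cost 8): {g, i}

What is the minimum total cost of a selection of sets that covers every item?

34

S2, S4, S5 together cover every item (S2 ∪ S4 ∪ S5 = {a, b, c, d, e, f, g, h, i}); total cost 12 + 11 + 11 = 34.
The greedy pick S3, S5, S4, S2 costs 42; no covering selection beats 34.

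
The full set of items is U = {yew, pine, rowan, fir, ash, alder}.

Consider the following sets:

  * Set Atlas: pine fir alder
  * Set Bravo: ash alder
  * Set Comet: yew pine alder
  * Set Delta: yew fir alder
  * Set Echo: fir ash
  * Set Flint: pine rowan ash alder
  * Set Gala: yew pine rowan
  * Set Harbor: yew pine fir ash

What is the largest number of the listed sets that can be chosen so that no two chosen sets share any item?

Echo, Gala are pairwise disjoint (Echo={fir,ash}; Gala={yew,pine,rowan}).
Every remaining set overlaps one of these, and no 3 of the listed sets are pairwise disjoint, so 2 is the maximum.

2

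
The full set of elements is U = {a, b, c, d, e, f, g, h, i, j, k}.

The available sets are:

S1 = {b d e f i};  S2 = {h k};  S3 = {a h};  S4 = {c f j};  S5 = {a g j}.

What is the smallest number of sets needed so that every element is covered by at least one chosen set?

S1, S2, S4, and S5 cover everything between them: the union {a, b, c, d, e, f, g, h, i, j, k} is all of U.
No 3 of the 5 sets cover everything (all 10 combinations miss at least one element), so 4 is optimal.

4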